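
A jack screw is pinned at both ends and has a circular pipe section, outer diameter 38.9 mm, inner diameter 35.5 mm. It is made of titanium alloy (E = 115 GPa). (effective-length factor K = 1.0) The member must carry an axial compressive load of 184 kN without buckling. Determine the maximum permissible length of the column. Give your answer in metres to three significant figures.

L_max ≈ 0.461 m

d_o = 38.9 mm, d_i = 35.5 mm
I = π(d_o⁴ − d_i⁴)/64 = π(38.9⁴ − 35.50⁴)/64 = 3.444×10^4 mm⁴
I = 3.444×10^-8 m⁴
At the buckling limit P_cr = P = 1.840×10^5 N
From P_cr = π²EI/(K·L)²:  L = (1/K)·√(π²EI/P_cr) = (1/1)·√(π²×1.15×10^11×3.444×10^-8/1.840×10^5)
L = 0.461 m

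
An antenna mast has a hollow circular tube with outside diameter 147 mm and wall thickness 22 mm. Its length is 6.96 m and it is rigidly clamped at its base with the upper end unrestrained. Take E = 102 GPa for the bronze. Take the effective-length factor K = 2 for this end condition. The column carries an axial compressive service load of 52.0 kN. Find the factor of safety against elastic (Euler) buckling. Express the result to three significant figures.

n ≈ 1.74

Inner diameter d_i = 147 − 2×22 = 103.0 mm
I = π(d_o⁴ − d_i⁴)/64 = π(147⁴ − 103.0⁴)/64 = 1.740×10^7 mm⁴
I = 1.740×10^7 mm⁴ = 1.740×10^-5 m⁴
Effective length L_e = K·L = 2 × 6.96 = 13.92 m
P_cr = π²EI / L_e² = π² × 102×10⁹ × 1.740×10^-5 / 13.92² = 9.038×10^4 N
Factor of safety n = P_cr / P = 90.382 / 52.0 = 1.74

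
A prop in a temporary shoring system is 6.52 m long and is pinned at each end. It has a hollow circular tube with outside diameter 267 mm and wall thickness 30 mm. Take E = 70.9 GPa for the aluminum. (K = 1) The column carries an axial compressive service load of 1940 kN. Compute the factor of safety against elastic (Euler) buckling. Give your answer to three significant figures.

Inner diameter d_i = 267 − 2×30 = 207.0 mm
I = π(d_o⁴ − d_i⁴)/64 = π(267⁴ − 207.0⁴)/64 = 1.593×10^8 mm⁴
I = 1.593×10^8 mm⁴ = 1.593×10^-4 m⁴
Effective length L_e = K·L = 1 × 6.52 = 6.520 m
P_cr = π²EI / L_e² = π² × 70.9×10⁹ × 1.593×10^-4 / 6.520² = 2.623×10^6 N
Factor of safety n = P_cr / P = 2622.9 / 1940 = 1.35

n ≈ 1.35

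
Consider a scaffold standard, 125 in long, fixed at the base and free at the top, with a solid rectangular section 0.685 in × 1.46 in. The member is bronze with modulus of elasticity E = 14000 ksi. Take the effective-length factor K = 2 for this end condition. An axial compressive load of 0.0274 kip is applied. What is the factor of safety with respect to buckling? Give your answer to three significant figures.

Buckling occurs about the weak axis: I_min = h·b³/12 with b = 0.685 in (the shorter side).
I_min = 1.46×0.685³/12 = 3.911×10^-2 in⁴
Effective length L_e = K·L = 2 × 125 = 250.0 in
P_cr = π²EI / L_e² = π² × 14000×10³ × 3.911×10^-2 / 250.0² = 86.46 lb
Factor of safety n = P_cr / P = 0.086455 / 0.0274 = 3.16

n ≈ 3.16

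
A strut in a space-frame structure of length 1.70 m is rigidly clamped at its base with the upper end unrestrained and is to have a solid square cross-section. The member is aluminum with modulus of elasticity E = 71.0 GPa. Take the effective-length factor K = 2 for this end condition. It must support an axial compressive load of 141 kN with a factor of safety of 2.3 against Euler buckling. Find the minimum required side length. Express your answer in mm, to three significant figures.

a ≈ 89.5 mm

Required P_cr = n·P = 2.3 × 141 = 324.3 kN
L_e = K·L = 2 × 1.70 = 3.400 m
Required I = P_cr·L_e²/(π²E) = 3.243×10^5 × 3.400² / (π² × 7.10×10^10) = 5.350×10^-6 m⁴
I_req = 5.350×10^6 mm⁴
Solid square: I = a⁴/12  ⇒  a = (12I)^(1/4) = (12×5.350×10^6)^(1/4) = 89.5 mm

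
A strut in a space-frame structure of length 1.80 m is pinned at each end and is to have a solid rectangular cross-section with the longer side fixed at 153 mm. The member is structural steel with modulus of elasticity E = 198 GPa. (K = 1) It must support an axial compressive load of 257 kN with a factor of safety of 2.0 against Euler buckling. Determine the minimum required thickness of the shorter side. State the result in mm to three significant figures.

Required P_cr = n·P = 2.0 × 257 = 514.0 kN
L_e = K·L = 1 × 1.80 = 1.800 m
Required I = P_cr·L_e²/(π²E) = 5.140×10^5 × 1.800² / (π² × 1.98×10^11) = 8.522×10^-7 m⁴
I_req = 8.522×10^5 mm⁴
Rectangle, weak axis: I_min = h·b³/12 with h = 153 mm fixed  ⇒  b = (12I/h)^(1/3) = 40.6 mm

b ≈ 40.6 mm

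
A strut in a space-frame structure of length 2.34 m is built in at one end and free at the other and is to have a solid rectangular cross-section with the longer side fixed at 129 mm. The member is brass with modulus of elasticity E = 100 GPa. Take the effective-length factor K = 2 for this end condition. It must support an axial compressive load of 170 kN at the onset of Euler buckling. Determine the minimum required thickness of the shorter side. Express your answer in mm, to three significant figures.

b ≈ 70.5 mm

L_e = K·L = 2 × 2.34 = 4.680 m
Required I = P_cr·L_e²/(π²E) = 1.700×10^5 × 4.680² / (π² × 1.00×10^11) = 3.773×10^-6 m⁴
I_req = 3.773×10^6 mm⁴
Rectangle, weak axis: I_min = h·b³/12 with h = 129 mm fixed  ⇒  b = (12I/h)^(1/3) = 70.5 mm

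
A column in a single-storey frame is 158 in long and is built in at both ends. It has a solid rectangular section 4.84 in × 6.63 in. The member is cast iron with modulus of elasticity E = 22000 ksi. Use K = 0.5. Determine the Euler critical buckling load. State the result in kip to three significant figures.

P_cr ≈ 2180 kip

Buckling occurs about the weak axis: I_min = h·b³/12 with b = 4.84 in (the shorter side).
I_min = 6.63×4.84³/12 = 62.64 in⁴
Effective length L_e = K·L = 0.5 × 158 = 79.00 in
P_cr = π²EI / L_e² = π² × 22000×10³ × 62.64 / 79.00² = 2.179×10^6 lb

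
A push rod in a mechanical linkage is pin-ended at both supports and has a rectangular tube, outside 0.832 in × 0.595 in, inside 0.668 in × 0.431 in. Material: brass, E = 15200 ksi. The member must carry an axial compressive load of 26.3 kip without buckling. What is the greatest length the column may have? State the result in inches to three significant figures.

L_max ≈ 7.61 in

Weak-axis I_min = (h_o·b_o³ − h_i·b_i³)/12 with b_o = 0.595, b_i = 0.4310 in (shorter outer/inner sides).
I_min = (0.832×0.595³ − 0.6680×0.4310³)/12 = 1.015×10^-2 in⁴
At the buckling limit P_cr = P = 2.630×10^4 lb
From P_cr = π²EI/(K·L)²:  L = (1/K)·√(π²EI/P_cr) = (1/1)·√(π²×1.52×10^7×1.015×10^-2/2.630×10^4)
L = 7.61 in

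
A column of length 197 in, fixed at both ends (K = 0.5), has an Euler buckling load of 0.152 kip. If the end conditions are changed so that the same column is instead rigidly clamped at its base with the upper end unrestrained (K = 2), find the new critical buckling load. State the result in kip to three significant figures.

P_cr ∝ 1/K², so P_cr,new = P_cr,old × (K_old/K_new)² = 0.152 × (0.5/2)²
= 0.152 × 0.06250 = 0.00950 kip

P_cr ≈ 0.00950 kip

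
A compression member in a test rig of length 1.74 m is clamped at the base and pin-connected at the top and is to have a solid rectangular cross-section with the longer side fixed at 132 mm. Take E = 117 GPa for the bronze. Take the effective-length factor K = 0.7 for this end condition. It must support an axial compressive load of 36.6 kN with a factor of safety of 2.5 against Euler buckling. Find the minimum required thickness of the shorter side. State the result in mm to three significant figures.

b ≈ 22.0 mm

Required P_cr = n·P = 2.5 × 36.6 = 91.50 kN
L_e = K·L = 0.7 × 1.74 = 1.218 m
Required I = P_cr·L_e²/(π²E) = 9.150×10^4 × 1.218² / (π² × 1.17×10^11) = 1.176×10^-7 m⁴
I_req = 1.176×10^5 mm⁴
Rectangle, weak axis: I_min = h·b³/12 with h = 132 mm fixed  ⇒  b = (12I/h)^(1/3) = 22.0 mm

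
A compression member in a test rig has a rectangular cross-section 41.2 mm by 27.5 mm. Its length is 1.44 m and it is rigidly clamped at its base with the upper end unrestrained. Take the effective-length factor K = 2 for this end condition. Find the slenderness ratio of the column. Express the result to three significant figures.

For a rectangle r_min = b/√12 = 27.5/√12 = 7.939 mm
L_e = K·L = 2 × 1.44 m = 2.880 m = 2880.0 mm
λ = L_e / r_min = 2880.0 / 7.939 = 363

λ ≈ 363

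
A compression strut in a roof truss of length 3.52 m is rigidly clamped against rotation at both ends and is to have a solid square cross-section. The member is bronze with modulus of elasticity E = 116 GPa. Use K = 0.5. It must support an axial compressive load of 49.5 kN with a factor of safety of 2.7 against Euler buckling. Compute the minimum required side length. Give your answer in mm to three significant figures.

Required P_cr = n·P = 2.7 × 49.5 = 133.6 kN
L_e = K·L = 0.5 × 3.52 = 1.760 m
Required I = P_cr·L_e²/(π²E) = 1.337×10^5 × 1.760² / (π² × 1.16×10^11) = 3.616×10^-7 m⁴
I_req = 3.616×10^5 mm⁴
Solid square: I = a⁴/12  ⇒  a = (12I)^(1/4) = (12×3.616×10^5)^(1/4) = 45.6 mm

a ≈ 45.6 mm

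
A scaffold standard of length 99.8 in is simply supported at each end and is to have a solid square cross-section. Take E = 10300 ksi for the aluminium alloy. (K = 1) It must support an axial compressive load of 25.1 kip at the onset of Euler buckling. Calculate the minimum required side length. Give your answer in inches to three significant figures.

a ≈ 2.33 in

L_e = K·L = 1 × 99.8 = 99.80 in
Required I = P_cr·L_e²/(π²E) = 2.510×10^4 × 99.80² / (π² × 1.03×10^7) = 2.459 in⁴
Solid square: I = a⁴/12  ⇒  a = (12I)^(1/4) = (12×2.459)^(1/4) = 2.33 in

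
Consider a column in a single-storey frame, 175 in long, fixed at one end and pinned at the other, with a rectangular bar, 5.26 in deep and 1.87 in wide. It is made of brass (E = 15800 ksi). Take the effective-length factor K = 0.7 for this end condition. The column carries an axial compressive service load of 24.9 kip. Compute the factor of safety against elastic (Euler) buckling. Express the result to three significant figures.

n ≈ 1.20

Buckling occurs about the weak axis: I_min = h·b³/12 with b = 1.87 in (the shorter side).
I_min = 5.26×1.87³/12 = 2.866 in⁴
Effective length L_e = K·L = 0.7 × 175 = 122.5 in
P_cr = π²EI / L_e² = π² × 15800×10³ × 2.866 / 122.5² = 2.979×10^4 lb
Factor of safety n = P_cr / P = 29.786 / 24.9 = 1.20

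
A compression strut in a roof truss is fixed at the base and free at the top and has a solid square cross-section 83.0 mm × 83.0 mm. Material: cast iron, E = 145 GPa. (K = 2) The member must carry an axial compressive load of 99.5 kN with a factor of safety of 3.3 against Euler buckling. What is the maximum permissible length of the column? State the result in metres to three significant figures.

L_max ≈ 2.08 m

I = a⁴/12 = 83.0⁴/12 = 3.955×10^6 mm⁴
I = 3.955×10^-6 m⁴
Required critical load P_cr = n·P = 3.3 × 99.5 = 328.3 kN = 3.284×10^5 N
From P_cr = π²EI/(K·L)²:  L = (1/K)·√(π²EI/P_cr) = (1/2)·√(π²×1.45×10^11×3.955×10^-6/3.284×10^5)
L = 2.08 m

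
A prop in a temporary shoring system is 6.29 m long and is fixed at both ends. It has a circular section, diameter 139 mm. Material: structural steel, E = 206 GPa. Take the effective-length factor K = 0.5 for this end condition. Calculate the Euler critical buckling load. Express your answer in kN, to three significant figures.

P_cr ≈ 3770 kN

I = πd⁴/64 = π×139⁴/64 = 1.832×10^7 mm⁴
I = 1.832×10^7 mm⁴ = 1.832×10^-5 m⁴
Effective length L_e = K·L = 0.5 × 6.29 = 3.145 m
P_cr = π²EI / L_e² = π² × 206×10⁹ × 1.832×10^-5 / 3.145² = 3.767×10^6 N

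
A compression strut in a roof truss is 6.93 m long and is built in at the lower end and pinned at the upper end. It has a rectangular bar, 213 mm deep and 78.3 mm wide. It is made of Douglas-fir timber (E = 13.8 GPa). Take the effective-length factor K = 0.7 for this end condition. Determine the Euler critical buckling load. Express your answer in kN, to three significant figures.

P_cr ≈ 49.3 kN

Buckling occurs about the weak axis: I_min = h·b³/12 with b = 78.3 mm (the shorter side).
I_min = 213×78.3³/12 = 8.521×10^6 mm⁴
I = 8.521×10^6 mm⁴ = 8.521×10^-6 m⁴
Effective length L_e = K·L = 0.7 × 6.93 = 4.851 m
P_cr = π²EI / L_e² = π² × 13.8×10⁹ × 8.521×10^-6 / 4.851² = 4.932×10^4 N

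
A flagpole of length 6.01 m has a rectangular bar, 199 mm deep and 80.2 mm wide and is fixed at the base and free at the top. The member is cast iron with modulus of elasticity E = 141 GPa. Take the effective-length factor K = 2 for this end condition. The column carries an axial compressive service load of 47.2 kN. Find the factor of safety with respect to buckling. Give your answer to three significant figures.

Buckling occurs about the weak axis: I_min = h·b³/12 with b = 80.2 mm (the shorter side).
I_min = 199×80.2³/12 = 8.555×10^6 mm⁴
I = 8.555×10^6 mm⁴ = 8.555×10^-6 m⁴
Effective length L_e = K·L = 2 × 6.01 = 12.02 m
P_cr = π²EI / L_e² = π² × 141×10⁹ × 8.555×10^-6 / 12.02² = 8.240×10^4 N
Factor of safety n = P_cr / P = 82.396 / 47.2 = 1.75

n ≈ 1.75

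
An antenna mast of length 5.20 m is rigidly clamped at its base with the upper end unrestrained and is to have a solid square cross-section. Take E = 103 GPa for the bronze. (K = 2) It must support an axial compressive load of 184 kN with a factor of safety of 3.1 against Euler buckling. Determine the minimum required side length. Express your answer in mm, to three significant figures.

Required P_cr = n·P = 3.1 × 184 = 570.4 kN
L_e = K·L = 2 × 5.20 = 10.40 m
Required I = P_cr·L_e²/(π²E) = 5.704×10^5 × 10.40² / (π² × 1.03×10^11) = 6.069×10^-5 m⁴
I_req = 6.069×10^7 mm⁴
Solid square: I = a⁴/12  ⇒  a = (12I)^(1/4) = (12×6.069×10^7)^(1/4) = 164 mm

a ≈ 164 mm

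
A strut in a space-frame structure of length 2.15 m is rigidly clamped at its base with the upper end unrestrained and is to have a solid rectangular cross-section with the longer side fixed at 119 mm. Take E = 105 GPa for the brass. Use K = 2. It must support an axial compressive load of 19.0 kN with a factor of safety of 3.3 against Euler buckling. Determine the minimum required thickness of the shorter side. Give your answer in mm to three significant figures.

Required P_cr = n·P = 3.3 × 19.0 = 62.70 kN
L_e = K·L = 2 × 2.15 = 4.300 m
Required I = P_cr·L_e²/(π²E) = 6.270×10^4 × 4.300² / (π² × 1.05×10^11) = 1.119×10^-6 m⁴
I_req = 1.119×10^6 mm⁴
Rectangle, weak axis: I_min = h·b³/12 with h = 119 mm fixed  ⇒  b = (12I/h)^(1/3) = 48.3 mm

b ≈ 48.3 mm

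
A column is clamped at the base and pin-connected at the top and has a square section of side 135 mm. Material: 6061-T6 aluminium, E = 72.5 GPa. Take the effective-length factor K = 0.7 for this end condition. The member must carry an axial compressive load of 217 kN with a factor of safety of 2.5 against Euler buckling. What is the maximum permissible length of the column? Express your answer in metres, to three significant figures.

L_max ≈ 8.63 m

I = a⁴/12 = 135⁴/12 = 2.768×10^7 mm⁴
I = 2.768×10^-5 m⁴
Required critical load P_cr = n·P = 2.5 × 217 = 542.5 kN = 5.425×10^5 N
From P_cr = π²EI/(K·L)²:  L = (1/K)·√(π²EI/P_cr) = (1/0.7)·√(π²×7.25×10^10×2.768×10^-5/5.425×10^5)
L = 8.63 m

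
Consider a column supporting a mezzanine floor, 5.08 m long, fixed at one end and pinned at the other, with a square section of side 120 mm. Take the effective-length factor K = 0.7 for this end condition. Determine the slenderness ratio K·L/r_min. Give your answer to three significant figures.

For a square r = a/√12 = 120/√12 = 34.64 mm
L_e = K·L = 0.7 × 5.08 m = 3.556 m = 3556.0 mm
λ = L_e / r_min = 3556.0 / 34.64 = 103

λ ≈ 103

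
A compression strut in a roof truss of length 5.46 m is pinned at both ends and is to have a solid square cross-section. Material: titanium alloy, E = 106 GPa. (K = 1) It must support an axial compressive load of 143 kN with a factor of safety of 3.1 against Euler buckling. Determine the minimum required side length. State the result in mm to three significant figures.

Required P_cr = n·P = 3.1 × 143 = 443.3 kN
L_e = K·L = 1 × 5.46 = 5.460 m
Required I = P_cr·L_e²/(π²E) = 4.433×10^5 × 5.460² / (π² × 1.06×10^11) = 1.263×10^-5 m⁴
I_req = 1.263×10^7 mm⁴
Solid square: I = a⁴/12  ⇒  a = (12I)^(1/4) = (12×1.263×10^7)^(1/4) = 111 mm

a ≈ 111 mm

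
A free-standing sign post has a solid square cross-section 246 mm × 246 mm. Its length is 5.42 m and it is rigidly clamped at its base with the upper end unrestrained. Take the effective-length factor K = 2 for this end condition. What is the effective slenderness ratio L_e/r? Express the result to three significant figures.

For a square r = a/√12 = 246/√12 = 71.01 mm
L_e = K·L = 2 × 5.42 m = 10.84 m = 10840 mm
λ = L_e / r_min = 10840 / 71.01 = 153

λ ≈ 153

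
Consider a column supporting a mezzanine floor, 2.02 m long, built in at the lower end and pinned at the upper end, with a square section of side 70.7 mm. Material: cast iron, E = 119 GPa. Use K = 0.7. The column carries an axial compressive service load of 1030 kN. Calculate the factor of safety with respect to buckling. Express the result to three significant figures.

I = a⁴/12 = 70.7⁴/12 = 2.082×10^6 mm⁴
I = 2.082×10^6 mm⁴ = 2.082×10^-6 m⁴
Effective length L_e = K·L = 0.7 × 2.02 = 1.414 m
P_cr = π²EI / L_e² = π² × 119×10⁹ × 2.082×10^-6 / 1.414² = 1.223×10^6 N
Factor of safety n = P_cr / P = 1223.1 / 1030 = 1.19

n ≈ 1.19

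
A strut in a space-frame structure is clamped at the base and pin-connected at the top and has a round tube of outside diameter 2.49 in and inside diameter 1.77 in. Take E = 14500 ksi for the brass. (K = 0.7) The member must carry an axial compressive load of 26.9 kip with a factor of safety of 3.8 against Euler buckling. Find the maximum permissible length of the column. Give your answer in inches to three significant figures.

d_o = 2.49 in, d_i = 1.77 in
I = π(d_o⁴ − d_i⁴)/64 = π(2.49⁴ − 1.770⁴)/64 = 1.405 in⁴
Required critical load P_cr = n·P = 3.8 × 26.9 = 102.2 kip = 1.022×10^5 lb
From P_cr = π²EI/(K·L)²:  L = (1/K)·√(π²EI/P_cr) = (1/0.7)·√(π²×1.45×10^7×1.405/1.022×10^5)
L = 63.4 in

L_max ≈ 63.4 in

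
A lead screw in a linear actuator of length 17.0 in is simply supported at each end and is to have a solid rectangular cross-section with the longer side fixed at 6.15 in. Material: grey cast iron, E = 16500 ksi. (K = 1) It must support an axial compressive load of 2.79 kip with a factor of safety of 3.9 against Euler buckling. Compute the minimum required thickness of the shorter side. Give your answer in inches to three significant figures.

b ≈ 0.335 in

Required P_cr = n·P = 3.9 × 2.79 = 10.88 kip
L_e = K·L = 1 × 17.0 = 17.00 in
Required I = P_cr·L_e²/(π²E) = 1.088×10^4 × 17.00² / (π² × 1.65×10^7) = 1.931×10^-2 in⁴
Rectangle, weak axis: I_min = h·b³/12 with h = 6.15 in fixed  ⇒  b = (12I/h)^(1/3) = 0.335 in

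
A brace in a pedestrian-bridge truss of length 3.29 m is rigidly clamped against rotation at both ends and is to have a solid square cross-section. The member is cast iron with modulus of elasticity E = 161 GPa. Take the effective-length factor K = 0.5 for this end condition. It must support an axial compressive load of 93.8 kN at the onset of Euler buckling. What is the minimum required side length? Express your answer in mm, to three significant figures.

a ≈ 37.2 mm

L_e = K·L = 0.5 × 3.29 = 1.645 m
Required I = P_cr·L_e²/(π²E) = 9.380×10^4 × 1.645² / (π² × 1.61×10^11) = 1.597×10^-7 m⁴
I_req = 1.597×10^5 mm⁴
Solid square: I = a⁴/12  ⇒  a = (12I)^(1/4) = (12×1.597×10^5)^(1/4) = 37.2 mm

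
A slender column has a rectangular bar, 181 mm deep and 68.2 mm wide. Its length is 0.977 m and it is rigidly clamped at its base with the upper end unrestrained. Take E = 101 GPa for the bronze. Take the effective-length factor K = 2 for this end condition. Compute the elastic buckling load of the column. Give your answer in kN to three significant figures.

P_cr ≈ 1250 kN

Buckling occurs about the weak axis: I_min = h·b³/12 with b = 68.2 mm (the shorter side).
I_min = 181×68.2³/12 = 4.785×10^6 mm⁴
I = 4.785×10^6 mm⁴ = 4.785×10^-6 m⁴
Effective length L_e = K·L = 2 × 0.977 = 1.954 m
P_cr = π²EI / L_e² = π² × 101×10⁹ × 4.785×10^-6 / 1.954² = 1.249×10^6 N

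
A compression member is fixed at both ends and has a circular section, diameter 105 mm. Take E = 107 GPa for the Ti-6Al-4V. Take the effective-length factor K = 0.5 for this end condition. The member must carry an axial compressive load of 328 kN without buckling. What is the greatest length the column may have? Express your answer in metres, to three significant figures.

I = πd⁴/64 = π×105⁴/64 = 5.967×10^6 mm⁴
I = 5.967×10^-6 m⁴
At the buckling limit P_cr = P = 3.280×10^5 N
From P_cr = π²EI/(K·L)²:  L = (1/K)·√(π²EI/P_cr) = (1/0.5)·√(π²×1.07×10^11×5.967×10^-6/3.280×10^5)
L = 8.77 m

L_max ≈ 8.77 m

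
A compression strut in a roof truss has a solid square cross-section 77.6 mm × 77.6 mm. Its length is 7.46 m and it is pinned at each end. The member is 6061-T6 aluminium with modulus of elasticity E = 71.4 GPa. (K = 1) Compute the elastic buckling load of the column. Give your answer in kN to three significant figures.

I = a⁴/12 = 77.6⁴/12 = 3.022×10^6 mm⁴
I = 3.022×10^6 mm⁴ = 3.022×10^-6 m⁴
Effective length L_e = K·L = 1 × 7.46 = 7.460 m
P_cr = π²EI / L_e² = π² × 71.4×10⁹ × 3.022×10^-6 / 7.460² = 3.826×10^4 N

P_cr ≈ 38.3 kN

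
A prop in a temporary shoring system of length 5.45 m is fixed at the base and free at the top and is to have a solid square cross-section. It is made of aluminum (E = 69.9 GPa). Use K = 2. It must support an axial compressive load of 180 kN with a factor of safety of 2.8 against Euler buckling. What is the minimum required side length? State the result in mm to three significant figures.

a ≈ 180 mm

Required P_cr = n·P = 2.8 × 180 = 504.0 kN
L_e = K·L = 2 × 5.45 = 10.90 m
Required I = P_cr·L_e²/(π²E) = 5.040×10^5 × 10.90² / (π² × 6.99×10^10) = 8.680×10^-5 m⁴
I_req = 8.680×10^7 mm⁴
Solid square: I = a⁴/12  ⇒  a = (12I)^(1/4) = (12×8.680×10^7)^(1/4) = 180 mm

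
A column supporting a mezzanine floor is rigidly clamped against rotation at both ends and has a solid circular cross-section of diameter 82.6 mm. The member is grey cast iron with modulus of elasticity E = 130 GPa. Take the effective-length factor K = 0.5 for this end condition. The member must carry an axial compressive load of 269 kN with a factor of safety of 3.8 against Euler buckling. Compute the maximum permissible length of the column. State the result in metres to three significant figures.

L_max ≈ 3.39 m

I = πd⁴/64 = π×82.6⁴/64 = 2.285×10^6 mm⁴
I = 2.285×10^-6 m⁴
Required critical load P_cr = n·P = 3.8 × 269 = 1022 kN = 1.022×10^6 N
From P_cr = π²EI/(K·L)²:  L = (1/K)·√(π²EI/P_cr) = (1/0.5)·√(π²×1.30×10^11×2.285×10^-6/1.022×10^6)
L = 3.39 m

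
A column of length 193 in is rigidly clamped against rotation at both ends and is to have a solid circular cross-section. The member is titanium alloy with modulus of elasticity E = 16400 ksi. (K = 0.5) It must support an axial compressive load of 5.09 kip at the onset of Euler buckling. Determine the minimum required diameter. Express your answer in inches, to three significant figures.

L_e = K·L = 0.5 × 193 = 96.50 in
Required I = P_cr·L_e²/(π²E) = 5.090×10^3 × 96.50² / (π² × 1.64×10^7) = 0.2928 in⁴
Solid circle: I = πd⁴/64  ⇒  d = (64I/π)^(1/4) = (64×0.2928/π)^(1/4) = 1.56 in

d ≈ 1.56 in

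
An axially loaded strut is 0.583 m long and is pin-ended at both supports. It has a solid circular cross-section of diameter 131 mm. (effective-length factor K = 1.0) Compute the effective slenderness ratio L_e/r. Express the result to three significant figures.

λ ≈ 17.8

I = πd⁴/64 = π×131⁴/64 = 1.446×10^7 mm⁴
A = 1.348×10^4 mm²;  r_min = √(I/A) = √(1.446×10^7/1.348×10^4) = 32.75 mm
L_e = K·L = 1 × 0.583 m = 0.5830 m = 583.00 mm
λ = L_e / r_min = 583.00 / 32.75 = 17.8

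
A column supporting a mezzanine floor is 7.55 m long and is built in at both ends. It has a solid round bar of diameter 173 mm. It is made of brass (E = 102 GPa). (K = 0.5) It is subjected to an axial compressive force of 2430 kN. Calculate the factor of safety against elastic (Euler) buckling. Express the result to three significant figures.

n ≈ 1.28

I = πd⁴/64 = π×173⁴/64 = 4.397×10^7 mm⁴
I = 4.397×10^7 mm⁴ = 4.397×10^-5 m⁴
Effective length L_e = K·L = 0.5 × 7.55 = 3.775 m
P_cr = π²EI / L_e² = π² × 102×10⁹ × 4.397×10^-5 / 3.775² = 3.106×10^6 N
Factor of safety n = P_cr / P = 3106.1 / 2430 = 1.28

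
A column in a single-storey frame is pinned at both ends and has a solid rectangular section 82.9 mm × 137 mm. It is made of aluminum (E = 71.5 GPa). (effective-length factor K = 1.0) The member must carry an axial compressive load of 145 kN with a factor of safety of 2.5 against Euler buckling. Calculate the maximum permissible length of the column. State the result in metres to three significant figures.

Buckling occurs about the weak axis: I_min = h·b³/12 with b = 82.9 mm (the shorter side).
I_min = 137×82.9³/12 = 6.504×10^6 mm⁴
I = 6.504×10^-6 m⁴
Required critical load P_cr = n·P = 2.5 × 145 = 362.5 kN = 3.625×10^5 N
From P_cr = π²EI/(K·L)²:  L = (1/K)·√(π²EI/P_cr) = (1/1)·√(π²×7.15×10^10×6.504×10^-6/3.625×10^5)
L = 3.56 m

L_max ≈ 3.56 m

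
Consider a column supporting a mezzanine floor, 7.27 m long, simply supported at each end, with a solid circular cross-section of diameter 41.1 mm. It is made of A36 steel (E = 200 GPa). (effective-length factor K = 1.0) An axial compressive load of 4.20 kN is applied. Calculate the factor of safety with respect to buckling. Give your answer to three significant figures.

n ≈ 1.25

I = πd⁴/64 = π×41.1⁴/64 = 1.401×10^5 mm⁴
I = 1.401×10^5 mm⁴ = 1.401×10^-7 m⁴
Effective length L_e = K·L = 1 × 7.27 = 7.270 m
P_cr = π²EI / L_e² = π² × 200×10⁹ × 1.401×10^-7 / 7.270² = 5.231×10^3 N
Factor of safety n = P_cr / P = 5.2312 / 4.20 = 1.25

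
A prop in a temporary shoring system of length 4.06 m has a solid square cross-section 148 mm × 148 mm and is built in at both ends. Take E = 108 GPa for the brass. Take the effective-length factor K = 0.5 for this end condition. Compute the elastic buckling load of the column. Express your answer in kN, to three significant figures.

P_cr ≈ 10300 kN

I = a⁴/12 = 148⁴/12 = 3.998×10^7 mm⁴
I = 3.998×10^7 mm⁴ = 3.998×10^-5 m⁴
Effective length L_e = K·L = 0.5 × 4.06 = 2.030 m
P_cr = π²EI / L_e² = π² × 108×10⁹ × 3.998×10^-5 / 2.030² = 1.034×10^7 N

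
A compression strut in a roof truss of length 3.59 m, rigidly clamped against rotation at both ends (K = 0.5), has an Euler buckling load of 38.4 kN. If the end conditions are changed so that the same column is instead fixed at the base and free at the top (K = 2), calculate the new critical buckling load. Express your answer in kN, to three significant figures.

P_cr ∝ 1/K², so P_cr,new = P_cr,old × (K_old/K_new)² = 38.4 × (0.5/2)²
= 38.4 × 0.06250 = 2.40 kN

P_cr ≈ 2.40 kN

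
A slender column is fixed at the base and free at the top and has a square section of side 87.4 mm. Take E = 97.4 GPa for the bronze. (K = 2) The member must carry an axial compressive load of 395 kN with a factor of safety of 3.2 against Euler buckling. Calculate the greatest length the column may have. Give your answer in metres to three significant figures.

L_max ≈ 0.962 m

I = a⁴/12 = 87.4⁴/12 = 4.863×10^6 mm⁴
I = 4.863×10^-6 m⁴
Required critical load P_cr = n·P = 3.2 × 395 = 1264 kN = 1.264×10^6 N
From P_cr = π²EI/(K·L)²:  L = (1/K)·√(π²EI/P_cr) = (1/2)·√(π²×9.74×10^10×4.863×10^-6/1.264×10^6)
L = 0.962 m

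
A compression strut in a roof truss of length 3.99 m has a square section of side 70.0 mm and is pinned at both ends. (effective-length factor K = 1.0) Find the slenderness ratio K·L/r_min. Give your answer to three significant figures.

I = a⁴/12 = 70.0⁴/12 = 2.001×10^6 mm⁴
A = 4.900×10^3 mm²;  r_min = √(I/A) = √(2.001×10^6/4.900×10^3) = 20.21 mm
L_e = K·L = 1 × 3.99 m = 3.990 m = 3990.0 mm
λ = L_e / r_min = 3990.0 / 20.21 = 197

λ ≈ 197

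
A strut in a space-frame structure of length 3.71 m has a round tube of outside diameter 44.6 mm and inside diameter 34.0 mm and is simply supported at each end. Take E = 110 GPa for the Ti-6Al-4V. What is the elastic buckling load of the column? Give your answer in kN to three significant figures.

P_cr ≈ 10.1 kN

d_o = 44.6 mm, d_i = 34.0 mm
I = π(d_o⁴ − d_i⁴)/64 = π(44.6⁴ − 34.00⁴)/64 = 1.286×10^5 mm⁴
I = 1.286×10^5 mm⁴ = 1.286×10^-7 m⁴
Effective length L_e = K·L = 1 × 3.71 = 3.710 m
P_cr = π²EI / L_e² = π² × 110×10⁹ × 1.286×10^-7 / 3.710² = 1.015×10^4 N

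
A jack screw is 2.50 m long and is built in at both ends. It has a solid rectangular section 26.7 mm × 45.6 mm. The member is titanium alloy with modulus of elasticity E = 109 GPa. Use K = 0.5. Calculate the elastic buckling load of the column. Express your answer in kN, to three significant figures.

Buckling occurs about the weak axis: I_min = h·b³/12 with b = 26.7 mm (the shorter side).
I_min = 45.6×26.7³/12 = 7.233×10^4 mm⁴
I = 7.233×10^4 mm⁴ = 7.233×10^-8 m⁴
Effective length L_e = K·L = 0.5 × 2.50 = 1.250 m
P_cr = π²EI / L_e² = π² × 109×10⁹ × 7.233×10^-8 / 1.250² = 4.980×10^4 N

P_cr ≈ 49.8 kN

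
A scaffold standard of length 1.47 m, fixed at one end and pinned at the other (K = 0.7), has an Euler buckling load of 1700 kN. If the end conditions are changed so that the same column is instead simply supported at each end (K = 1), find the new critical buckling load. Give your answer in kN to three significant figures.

P_cr ≈ 833 kN

P_cr ∝ 1/K², so P_cr,new = P_cr,old × (K_old/K_new)² = 1700 × (0.7/1)²
= 1700 × 0.4900 = 833 kN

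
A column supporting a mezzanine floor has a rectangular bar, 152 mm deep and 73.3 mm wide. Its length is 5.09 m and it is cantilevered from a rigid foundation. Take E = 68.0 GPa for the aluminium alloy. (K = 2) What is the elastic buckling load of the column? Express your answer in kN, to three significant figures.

Buckling occurs about the weak axis: I_min = h·b³/12 with b = 73.3 mm (the shorter side).
I_min = 152×73.3³/12 = 4.989×10^6 mm⁴
I = 4.989×10^6 mm⁴ = 4.989×10^-6 m⁴
Effective length L_e = K·L = 2 × 5.09 = 10.18 m
P_cr = π²EI / L_e² = π² × 68.0×10⁹ × 4.989×10^-6 / 10.18² = 3.231×10^4 N

P_cr ≈ 32.3 kN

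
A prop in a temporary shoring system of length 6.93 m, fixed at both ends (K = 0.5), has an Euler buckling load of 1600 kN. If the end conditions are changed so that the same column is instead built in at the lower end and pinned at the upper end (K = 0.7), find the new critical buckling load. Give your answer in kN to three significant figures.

P_cr ≈ 816 kN

P_cr ∝ 1/K², so P_cr,new = P_cr,old × (K_old/K_new)² = 1600 × (0.5/0.7)²
= 1600 × 0.5102 = 816 kN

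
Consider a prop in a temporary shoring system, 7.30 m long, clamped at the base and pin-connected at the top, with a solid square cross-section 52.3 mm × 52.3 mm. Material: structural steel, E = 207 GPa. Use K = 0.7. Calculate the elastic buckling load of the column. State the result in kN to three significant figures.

I = a⁴/12 = 52.3⁴/12 = 6.235×10^5 mm⁴
I = 6.235×10^5 mm⁴ = 6.235×10^-7 m⁴
Effective length L_e = K·L = 0.7 × 7.30 = 5.110 m
P_cr = π²EI / L_e² = π² × 207×10⁹ × 6.235×10^-7 / 5.110² = 4.878×10^4 N

P_cr ≈ 48.8 kN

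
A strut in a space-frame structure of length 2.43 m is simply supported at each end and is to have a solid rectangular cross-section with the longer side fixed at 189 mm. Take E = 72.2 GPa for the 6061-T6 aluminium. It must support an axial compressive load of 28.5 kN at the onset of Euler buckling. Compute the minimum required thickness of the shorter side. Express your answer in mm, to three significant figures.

L_e = K·L = 1 × 2.43 = 2.430 m
Required I = P_cr·L_e²/(π²E) = 2.850×10^4 × 2.430² / (π² × 7.22×10^10) = 2.362×10^-7 m⁴
I_req = 2.362×10^5 mm⁴
Rectangle, weak axis: I_min = h·b³/12 with h = 189 mm fixed  ⇒  b = (12I/h)^(1/3) = 24.7 mm

b ≈ 24.7 mm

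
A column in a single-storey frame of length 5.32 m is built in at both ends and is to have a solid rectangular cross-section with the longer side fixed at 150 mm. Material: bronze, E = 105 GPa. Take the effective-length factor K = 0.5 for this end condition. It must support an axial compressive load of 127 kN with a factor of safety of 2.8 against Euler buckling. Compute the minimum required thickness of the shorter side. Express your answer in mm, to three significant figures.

Required P_cr = n·P = 2.8 × 127 = 355.6 kN
L_e = K·L = 0.5 × 5.32 = 2.660 m
Required I = P_cr·L_e²/(π²E) = 3.556×10^5 × 2.660² / (π² × 1.05×10^11) = 2.428×10^-6 m⁴
I_req = 2.428×10^6 mm⁴
Rectangle, weak axis: I_min = h·b³/12 with h = 150 mm fixed  ⇒  b = (12I/h)^(1/3) = 57.9 mm

b ≈ 57.9 mm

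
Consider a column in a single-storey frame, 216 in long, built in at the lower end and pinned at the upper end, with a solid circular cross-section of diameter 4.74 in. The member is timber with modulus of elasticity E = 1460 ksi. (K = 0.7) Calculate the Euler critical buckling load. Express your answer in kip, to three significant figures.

P_cr ≈ 15.6 kip

I = πd⁴/64 = π×4.74⁴/64 = 24.78 in⁴
Effective length L_e = K·L = 0.7 × 216 = 151.2 in
P_cr = π²EI / L_e² = π² × 1460×10³ × 24.78 / 151.2² = 1.562×10^4 lb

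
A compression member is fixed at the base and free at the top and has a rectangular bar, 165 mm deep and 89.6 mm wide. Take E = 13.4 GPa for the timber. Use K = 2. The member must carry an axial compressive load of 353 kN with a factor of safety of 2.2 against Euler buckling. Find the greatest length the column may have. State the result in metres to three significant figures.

L_max ≈ 0.649 m

Buckling occurs about the weak axis: I_min = h·b³/12 with b = 89.6 mm (the shorter side).
I_min = 165×89.6³/12 = 9.891×10^6 mm⁴
I = 9.891×10^-6 m⁴
Required critical load P_cr = n·P = 2.2 × 353 = 776.6 kN = 7.766×10^5 N
From P_cr = π²EI/(K·L)²:  L = (1/K)·√(π²EI/P_cr) = (1/2)·√(π²×1.34×10^10×9.891×10^-6/7.766×10^5)
L = 0.649 m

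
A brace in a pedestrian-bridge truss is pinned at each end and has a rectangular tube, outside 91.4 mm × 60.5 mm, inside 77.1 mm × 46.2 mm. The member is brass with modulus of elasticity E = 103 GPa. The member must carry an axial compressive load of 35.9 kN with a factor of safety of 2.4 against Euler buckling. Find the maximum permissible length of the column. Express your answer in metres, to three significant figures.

Weak-axis I_min = (h_o·b_o³ − h_i·b_i³)/12 with b_o = 60.5, b_i = 46.20 mm (shorter outer/inner sides).
I_min = (91.4×60.5³ − 77.10×46.20³)/12 = 1.053×10^6 mm⁴
I = 1.053×10^-6 m⁴
Required critical load P_cr = n·P = 2.4 × 35.9 = 86.16 kN = 8.616×10^4 N
From P_cr = π²EI/(K·L)²:  L = (1/K)·√(π²EI/P_cr) = (1/1)·√(π²×1.03×10^11×1.053×10^-6/8.616×10^4)
L = 3.52 m

L_max ≈ 3.52 m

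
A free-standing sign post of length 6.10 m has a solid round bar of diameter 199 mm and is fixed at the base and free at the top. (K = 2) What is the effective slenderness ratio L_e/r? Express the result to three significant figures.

λ ≈ 245

I = πd⁴/64 = π×199⁴/64 = 7.698×10^7 mm⁴
A = 3.110×10^4 mm²;  r_min = √(I/A) = √(7.698×10^7/3.110×10^4) = 49.75 mm
L_e = K·L = 2 × 6.10 m = 12.20 m = 12200 mm
λ = L_e / r_min = 12200 / 49.75 = 245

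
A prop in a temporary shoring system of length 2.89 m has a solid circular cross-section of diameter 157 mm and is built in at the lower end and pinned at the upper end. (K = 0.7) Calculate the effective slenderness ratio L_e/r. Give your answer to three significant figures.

λ ≈ 51.5

I = πd⁴/64 = π×157⁴/64 = 2.982×10^7 mm⁴
A = 1.936×10^4 mm²;  r_min = √(I/A) = √(2.982×10^7/1.936×10^4) = 39.25 mm
L_e = K·L = 0.7 × 2.89 m = 2.023 m = 2023.0 mm
λ = L_e / r_min = 2023.0 / 39.25 = 51.5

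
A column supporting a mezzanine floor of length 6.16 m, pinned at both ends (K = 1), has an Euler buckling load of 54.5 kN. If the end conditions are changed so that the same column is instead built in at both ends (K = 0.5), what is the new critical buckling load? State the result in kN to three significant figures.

P_cr ≈ 218 kN

P_cr ∝ 1/K², so P_cr,new = P_cr,old × (K_old/K_new)² = 54.5 × (1/0.5)²
= 54.5 × 4.000 = 218 kN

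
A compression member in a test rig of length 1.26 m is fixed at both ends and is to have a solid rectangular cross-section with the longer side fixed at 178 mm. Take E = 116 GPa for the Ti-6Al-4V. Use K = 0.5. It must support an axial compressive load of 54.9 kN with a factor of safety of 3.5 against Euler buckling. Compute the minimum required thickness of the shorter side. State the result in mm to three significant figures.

Required P_cr = n·P = 3.5 × 54.9 = 192.2 kN
L_e = K·L = 0.5 × 1.26 = 0.6300 m
Required I = P_cr·L_e²/(π²E) = 1.921×10^5 × 0.6300² / (π² × 1.16×10^11) = 6.661×10^-8 m⁴
I_req = 6.661×10^4 mm⁴
Rectangle, weak axis: I_min = h·b³/12 with h = 178 mm fixed  ⇒  b = (12I/h)^(1/3) = 16.5 mm

b ≈ 16.5 mm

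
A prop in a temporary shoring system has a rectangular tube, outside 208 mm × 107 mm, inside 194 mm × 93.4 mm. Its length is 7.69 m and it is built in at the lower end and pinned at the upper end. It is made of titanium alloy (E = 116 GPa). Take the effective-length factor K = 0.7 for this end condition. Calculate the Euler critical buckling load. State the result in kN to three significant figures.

Weak-axis I_min = (h_o·b_o³ − h_i·b_i³)/12 with b_o = 107, b_i = 93.40 mm (shorter outer/inner sides).
I_min = (208×107³ − 194.0×93.40³)/12 = 8.062×10^6 mm⁴
I = 8.062×10^6 mm⁴ = 8.062×10^-6 m⁴
Effective length L_e = K·L = 0.7 × 7.69 = 5.383 m
P_cr = π²EI / L_e² = π² × 116×10⁹ × 8.062×10^-6 / 5.383² = 3.185×10^5 N

P_cr ≈ 319 kN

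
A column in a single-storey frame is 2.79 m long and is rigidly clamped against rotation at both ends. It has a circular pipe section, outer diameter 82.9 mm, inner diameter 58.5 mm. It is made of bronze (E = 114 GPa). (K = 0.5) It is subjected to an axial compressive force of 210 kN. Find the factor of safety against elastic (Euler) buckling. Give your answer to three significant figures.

d_o = 82.9 mm, d_i = 58.5 mm
I = π(d_o⁴ − d_i⁴)/64 = π(82.9⁴ − 58.50⁴)/64 = 1.743×10^6 mm⁴
I = 1.743×10^6 mm⁴ = 1.743×10^-6 m⁴
Effective length L_e = K·L = 0.5 × 2.79 = 1.395 m
P_cr = π²EI / L_e² = π² × 114×10⁹ × 1.743×10^-6 / 1.395² = 1.008×10^6 N
Factor of safety n = P_cr / P = 1008.0 / 210 = 4.80

n ≈ 4.80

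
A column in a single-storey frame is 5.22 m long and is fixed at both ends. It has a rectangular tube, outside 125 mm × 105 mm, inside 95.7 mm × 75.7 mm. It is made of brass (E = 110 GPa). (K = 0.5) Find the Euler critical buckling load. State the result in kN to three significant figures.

Weak-axis I_min = (h_o·b_o³ − h_i·b_i³)/12 with b_o = 105, b_i = 75.70 mm (shorter outer/inner sides).
I_min = (125×105³ − 95.70×75.70³)/12 = 8.599×10^6 mm⁴
I = 8.599×10^6 mm⁴ = 8.599×10^-6 m⁴
Effective length L_e = K·L = 0.5 × 5.22 = 2.610 m
P_cr = π²EI / L_e² = π² × 110×10⁹ × 8.599×10^-6 / 2.610² = 1.370×10^6 N

P_cr ≈ 1370 kN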